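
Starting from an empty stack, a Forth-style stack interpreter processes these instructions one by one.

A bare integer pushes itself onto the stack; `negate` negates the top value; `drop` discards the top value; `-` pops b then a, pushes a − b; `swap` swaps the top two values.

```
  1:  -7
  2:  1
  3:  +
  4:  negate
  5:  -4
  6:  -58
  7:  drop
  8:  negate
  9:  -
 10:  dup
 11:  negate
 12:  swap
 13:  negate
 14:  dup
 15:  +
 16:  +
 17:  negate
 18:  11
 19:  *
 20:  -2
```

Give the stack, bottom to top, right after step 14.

-7     → [-7]
1      → [-7, 1]
+      → [-6]
negate → [6]
-4     → [6, -4]
-58    → [6, -4, -58]
drop   → [6, -4]
negate → [6, 4]
-      → [2]
dup    → [2, 2]
negate → [2, -2]
swap   → [-2, 2]
negate → [-2, -2]
dup    → [-2, -2, -2]

[-2, -2, -2]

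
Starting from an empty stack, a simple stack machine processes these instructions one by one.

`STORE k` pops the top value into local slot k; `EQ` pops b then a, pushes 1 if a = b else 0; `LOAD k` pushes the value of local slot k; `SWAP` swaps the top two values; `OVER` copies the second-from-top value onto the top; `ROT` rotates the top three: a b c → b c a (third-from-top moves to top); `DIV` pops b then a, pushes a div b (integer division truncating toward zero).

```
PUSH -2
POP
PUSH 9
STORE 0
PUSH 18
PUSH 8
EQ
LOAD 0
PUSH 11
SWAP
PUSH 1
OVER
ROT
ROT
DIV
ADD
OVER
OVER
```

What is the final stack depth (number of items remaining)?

PUSH -2 : -2
POP     : (empty)
PUSH 9  : 9
STORE 0 : (empty)
PUSH 18 : 18
PUSH 8  : 18 8
EQ      : 0
LOAD 0  : 0 9
PUSH 11 : 0 9 11
SWAP    : 0 11 9
PUSH 1  : 0 11 9 1
OVER    : 0 11 9 1 9
ROT     : 0 11 1 9 9
ROT     : 0 11 9 9 1
DIV     : 0 11 9 9
ADD     : 0 11 18
OVER    : 0 11 18 11
OVER    : 0 11 18 11 18

5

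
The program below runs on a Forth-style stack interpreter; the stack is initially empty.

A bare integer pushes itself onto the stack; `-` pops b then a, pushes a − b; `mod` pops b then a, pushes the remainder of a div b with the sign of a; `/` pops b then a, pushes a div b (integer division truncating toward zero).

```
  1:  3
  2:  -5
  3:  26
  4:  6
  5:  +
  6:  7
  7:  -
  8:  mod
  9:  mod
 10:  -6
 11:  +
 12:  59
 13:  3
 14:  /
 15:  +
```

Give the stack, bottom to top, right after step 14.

[-3, 19]

3    [3]
-5   [3, -5]
26   [3, -5, 26]
6    [3, -5, 26, 6]
+    [3, -5, 32]
7    [3, -5, 32, 7]
-    [3, -5, 25]
mod  [3, -5]
mod  [3]
-6   [3, -6]
+    [-3]
59   [-3, 59]
3    [-3, 59, 3]
/    [-3, 19]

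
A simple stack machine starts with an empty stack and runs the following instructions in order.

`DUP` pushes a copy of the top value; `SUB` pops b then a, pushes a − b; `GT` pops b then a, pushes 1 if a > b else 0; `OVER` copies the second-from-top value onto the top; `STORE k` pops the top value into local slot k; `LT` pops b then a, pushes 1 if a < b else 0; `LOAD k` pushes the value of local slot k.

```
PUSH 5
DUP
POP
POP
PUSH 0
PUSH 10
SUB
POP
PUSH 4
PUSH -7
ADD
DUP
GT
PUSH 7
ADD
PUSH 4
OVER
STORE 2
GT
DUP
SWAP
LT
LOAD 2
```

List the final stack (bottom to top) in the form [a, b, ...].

PUSH 5  -> 5
DUP     -> 5 5
POP     -> 5
POP     -> (empty)
PUSH 0  -> 0
PUSH 10 -> 0 10
SUB     -> -10
POP     -> (empty)
PUSH 4  -> 4
PUSH -7 -> 4 -7
ADD     -> -3
DUP     -> -3 -3
GT      -> 0
PUSH 7  -> 0 7
ADD     -> 7
PUSH 4  -> 7 4
OVER    -> 7 4 7
STORE 2 -> 7 4
GT      -> 1
DUP     -> 1 1
SWAP    -> 1 1
LT      -> 0
LOAD 2  -> 0 7

[0, 7]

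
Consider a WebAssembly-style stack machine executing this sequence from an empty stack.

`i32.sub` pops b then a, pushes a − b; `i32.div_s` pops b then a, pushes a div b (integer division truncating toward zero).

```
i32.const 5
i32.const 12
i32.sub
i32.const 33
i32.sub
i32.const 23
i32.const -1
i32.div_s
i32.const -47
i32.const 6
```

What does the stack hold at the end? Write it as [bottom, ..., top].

[-40, -23, -47, 6]

i32.const 5   -> 5
i32.const 12  -> 5 12
i32.sub       -> -7
i32.const 33  -> -7 33
i32.sub       -> -40
i32.const 23  -> -40 23
i32.const -1  -> -40 23 -1
i32.div_s     -> -40 -23
i32.const -47 -> -40 -23 -47
i32.const 6   -> -40 -23 -47 6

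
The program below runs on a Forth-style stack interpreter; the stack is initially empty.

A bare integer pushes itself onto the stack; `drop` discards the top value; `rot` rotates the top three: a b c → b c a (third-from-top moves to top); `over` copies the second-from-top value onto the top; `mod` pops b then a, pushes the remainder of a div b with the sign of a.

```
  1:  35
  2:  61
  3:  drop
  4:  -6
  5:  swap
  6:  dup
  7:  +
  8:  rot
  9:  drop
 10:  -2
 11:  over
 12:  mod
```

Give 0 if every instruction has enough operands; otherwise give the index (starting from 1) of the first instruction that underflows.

35   → [35]
61   → [35, 61]
drop → [35]
-6   → [35, -6]
swap → [-6, 35]
dup  → [-6, 35, 35]
+    → [-6, 70]
rot  — needs 3 operands, stack has 2 → underflow

8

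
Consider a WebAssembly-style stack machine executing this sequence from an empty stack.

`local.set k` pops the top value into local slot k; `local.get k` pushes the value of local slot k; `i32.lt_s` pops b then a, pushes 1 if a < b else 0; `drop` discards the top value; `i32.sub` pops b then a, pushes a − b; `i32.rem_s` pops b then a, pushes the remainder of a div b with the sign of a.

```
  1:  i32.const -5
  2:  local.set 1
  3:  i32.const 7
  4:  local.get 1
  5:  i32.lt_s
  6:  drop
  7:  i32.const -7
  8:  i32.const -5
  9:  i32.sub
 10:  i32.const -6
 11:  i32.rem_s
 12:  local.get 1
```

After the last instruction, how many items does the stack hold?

i32.const -5  [-5]
local.set 1   []
i32.const 7   [7]
local.get 1   [7, -5]
i32.lt_s      [0]
drop          []
i32.const -7  [-7]
i32.const -5  [-7, -5]
i32.sub       [-2]
i32.const -6  [-2, -6]
i32.rem_s     [-2]
local.get 1   [-2, -5]

2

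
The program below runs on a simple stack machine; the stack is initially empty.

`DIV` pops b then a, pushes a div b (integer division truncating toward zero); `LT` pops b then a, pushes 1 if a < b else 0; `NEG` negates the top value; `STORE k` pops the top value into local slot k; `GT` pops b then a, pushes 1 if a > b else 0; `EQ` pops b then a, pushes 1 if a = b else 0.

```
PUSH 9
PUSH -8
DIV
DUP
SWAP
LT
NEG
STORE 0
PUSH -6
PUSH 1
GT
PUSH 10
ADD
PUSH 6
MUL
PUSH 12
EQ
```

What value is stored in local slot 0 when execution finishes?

PUSH 9  -> [9]
PUSH -8 -> [9, -8]
DIV     -> [-1]
DUP     -> [-1, -1]
SWAP    -> [-1, -1]
LT      -> [0]
NEG     -> [0]
STORE 0 -> []
PUSH -6 -> [-6]
PUSH 1  -> [-6, 1]
GT      -> [0]
PUSH 10 -> [0, 10]
ADD     -> [10]
PUSH 6  -> [10, 6]
MUL     -> [60]
PUSH 12 -> [60, 12]
EQ      -> [0]

0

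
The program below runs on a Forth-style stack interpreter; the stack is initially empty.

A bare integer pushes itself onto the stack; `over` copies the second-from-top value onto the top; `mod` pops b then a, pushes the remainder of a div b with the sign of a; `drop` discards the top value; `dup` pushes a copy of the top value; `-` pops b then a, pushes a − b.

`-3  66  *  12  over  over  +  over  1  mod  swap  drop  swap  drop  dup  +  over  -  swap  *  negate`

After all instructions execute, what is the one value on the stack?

-3     → -3
66     → -3 66
*      → -198
12     → -198 12
over   → -198 12 -198
over   → -198 12 -198 12
+      → -198 12 -186
over   → -198 12 -186 12
1      → -198 12 -186 12 1
mod    → -198 12 -186 0
swap   → -198 12 0 -186
drop   → -198 12 0
swap   → -198 0 12
drop   → -198 0
dup    → -198 0 0
+      → -198 0
over   → -198 0 -198
-      → -198 198
swap   → 198 -198
*      → -39204
negate → 39204

39204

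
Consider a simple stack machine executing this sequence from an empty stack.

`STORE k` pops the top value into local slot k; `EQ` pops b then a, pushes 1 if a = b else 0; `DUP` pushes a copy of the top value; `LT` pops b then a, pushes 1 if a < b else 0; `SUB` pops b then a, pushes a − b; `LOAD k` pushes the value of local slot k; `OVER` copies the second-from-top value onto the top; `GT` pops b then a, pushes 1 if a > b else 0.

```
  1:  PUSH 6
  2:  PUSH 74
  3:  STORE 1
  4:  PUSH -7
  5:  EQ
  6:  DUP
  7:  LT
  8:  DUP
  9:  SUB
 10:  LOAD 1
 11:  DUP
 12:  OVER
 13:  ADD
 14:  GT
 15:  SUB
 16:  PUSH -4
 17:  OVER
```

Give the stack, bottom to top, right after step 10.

[0, 74]

PUSH 6   [6]
PUSH 74  [6, 74]
STORE 1  [6]
PUSH -7  [6, -7]
EQ       [0]
DUP      [0, 0]
LT       [0]
DUP      [0, 0]
SUB      [0]
LOAD 1   [0, 74]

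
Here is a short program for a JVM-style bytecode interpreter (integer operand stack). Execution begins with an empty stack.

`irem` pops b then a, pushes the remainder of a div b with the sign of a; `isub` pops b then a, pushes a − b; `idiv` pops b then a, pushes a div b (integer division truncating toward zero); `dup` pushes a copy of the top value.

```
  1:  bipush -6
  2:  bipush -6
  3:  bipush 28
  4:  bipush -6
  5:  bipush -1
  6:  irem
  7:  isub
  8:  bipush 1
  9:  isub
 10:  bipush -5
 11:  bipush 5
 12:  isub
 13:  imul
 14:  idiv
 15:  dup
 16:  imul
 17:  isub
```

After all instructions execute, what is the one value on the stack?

bipush -6 -> -6
bipush -6 -> -6 -6
bipush 28 -> -6 -6 28
bipush -6 -> -6 -6 28 -6
bipush -1 -> -6 -6 28 -6 -1
irem      -> -6 -6 28 0
isub      -> -6 -6 28
bipush 1  -> -6 -6 28 1
isub      -> -6 -6 27
bipush -5 -> -6 -6 27 -5
bipush 5  -> -6 -6 27 -5 5
isub      -> -6 -6 27 -10
imul      -> -6 -6 -270
idiv      -> -6 0
dup       -> -6 0 0
imul      -> -6 0
isub      -> -6

-6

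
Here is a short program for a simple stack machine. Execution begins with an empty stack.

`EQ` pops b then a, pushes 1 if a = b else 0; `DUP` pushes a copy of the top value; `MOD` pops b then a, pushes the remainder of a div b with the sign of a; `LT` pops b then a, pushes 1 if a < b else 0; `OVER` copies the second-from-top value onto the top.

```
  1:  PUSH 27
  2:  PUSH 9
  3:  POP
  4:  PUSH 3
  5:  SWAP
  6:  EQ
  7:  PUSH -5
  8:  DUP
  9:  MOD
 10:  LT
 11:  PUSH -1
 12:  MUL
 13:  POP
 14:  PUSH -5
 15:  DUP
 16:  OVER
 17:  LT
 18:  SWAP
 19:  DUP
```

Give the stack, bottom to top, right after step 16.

[-5, -5, -5]

PUSH 27 -> 27
PUSH 9  -> 27 9
POP     -> 27
PUSH 3  -> 27 3
SWAP    -> 3 27
EQ      -> 0
PUSH -5 -> 0 -5
DUP     -> 0 -5 -5
MOD     -> 0 0
LT      -> 0
PUSH -1 -> 0 -1
MUL     -> 0
POP     -> (empty)
PUSH -5 -> -5
DUP     -> -5 -5
OVER    -> -5 -5 -5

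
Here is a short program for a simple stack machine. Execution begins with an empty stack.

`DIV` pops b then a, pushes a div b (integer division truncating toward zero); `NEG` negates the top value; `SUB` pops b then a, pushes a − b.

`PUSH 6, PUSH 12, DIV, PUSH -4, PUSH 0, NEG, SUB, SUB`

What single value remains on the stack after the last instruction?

PUSH 6  -> [6]
PUSH 12 -> [6, 12]
DIV     -> [0]
PUSH -4 -> [0, -4]
PUSH 0  -> [0, -4, 0]
NEG     -> [0, -4, 0]
SUB     -> [0, -4]
SUB     -> [4]

4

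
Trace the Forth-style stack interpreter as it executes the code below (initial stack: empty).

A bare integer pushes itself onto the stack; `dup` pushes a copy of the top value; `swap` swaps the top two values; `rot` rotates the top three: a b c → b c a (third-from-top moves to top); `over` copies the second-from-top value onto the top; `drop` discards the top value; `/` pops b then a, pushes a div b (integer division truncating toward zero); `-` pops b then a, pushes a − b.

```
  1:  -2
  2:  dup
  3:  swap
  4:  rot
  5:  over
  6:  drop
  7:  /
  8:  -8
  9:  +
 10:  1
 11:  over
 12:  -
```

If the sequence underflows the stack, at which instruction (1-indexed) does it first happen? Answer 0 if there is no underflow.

4

-2   -> -2
dup  -> -2 -2
swap -> -2 -2
rot  — needs 3 operands, stack has 2 → underflow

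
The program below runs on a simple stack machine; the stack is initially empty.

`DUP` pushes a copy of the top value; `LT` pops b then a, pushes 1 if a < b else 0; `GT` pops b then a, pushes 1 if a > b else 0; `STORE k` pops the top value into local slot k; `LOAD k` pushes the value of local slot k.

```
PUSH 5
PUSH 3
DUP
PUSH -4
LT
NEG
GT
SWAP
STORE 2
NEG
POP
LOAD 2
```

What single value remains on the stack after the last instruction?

PUSH 5  → 5
PUSH 3  → 5 3
DUP     → 5 3 3
PUSH -4 → 5 3 3 -4
LT      → 5 3 0
NEG     → 5 3 0
GT      → 5 1
SWAP    → 1 5
STORE 2 → 1
NEG     → -1
POP     → (empty)
LOAD 2  → 5

5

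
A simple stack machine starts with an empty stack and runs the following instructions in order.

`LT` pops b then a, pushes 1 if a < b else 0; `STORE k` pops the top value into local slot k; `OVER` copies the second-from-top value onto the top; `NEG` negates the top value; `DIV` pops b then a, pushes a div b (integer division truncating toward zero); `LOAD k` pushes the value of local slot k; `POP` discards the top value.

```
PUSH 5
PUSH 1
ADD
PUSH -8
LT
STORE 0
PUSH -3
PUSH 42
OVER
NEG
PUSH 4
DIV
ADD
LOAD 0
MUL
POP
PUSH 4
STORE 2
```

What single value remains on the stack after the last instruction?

PUSH 5  -> 5
PUSH 1  -> 5 1
ADD     -> 6
PUSH -8 -> 6 -8
LT      -> 0
STORE 0 -> (empty)
PUSH -3 -> -3
PUSH 42 -> -3 42
OVER    -> -3 42 -3
NEG     -> -3 42 3
PUSH 4  -> -3 42 3 4
DIV     -> -3 42 0
ADD     -> -3 42
LOAD 0  -> -3 42 0
MUL     -> -3 0
POP     -> -3
PUSH 4  -> -3 4
STORE 2 -> -3

-3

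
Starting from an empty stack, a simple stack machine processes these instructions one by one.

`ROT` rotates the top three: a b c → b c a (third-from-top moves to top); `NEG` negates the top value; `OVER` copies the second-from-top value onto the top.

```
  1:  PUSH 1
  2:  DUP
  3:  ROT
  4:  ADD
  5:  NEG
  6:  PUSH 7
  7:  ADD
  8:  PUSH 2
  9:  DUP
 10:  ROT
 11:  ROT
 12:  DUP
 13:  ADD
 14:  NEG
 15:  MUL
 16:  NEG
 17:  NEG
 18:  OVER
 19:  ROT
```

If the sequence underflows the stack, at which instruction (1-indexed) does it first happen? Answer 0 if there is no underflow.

PUSH 1  [1]
DUP     [1, 1]
ROT  — needs 3 operands, stack has 2 → underflow

3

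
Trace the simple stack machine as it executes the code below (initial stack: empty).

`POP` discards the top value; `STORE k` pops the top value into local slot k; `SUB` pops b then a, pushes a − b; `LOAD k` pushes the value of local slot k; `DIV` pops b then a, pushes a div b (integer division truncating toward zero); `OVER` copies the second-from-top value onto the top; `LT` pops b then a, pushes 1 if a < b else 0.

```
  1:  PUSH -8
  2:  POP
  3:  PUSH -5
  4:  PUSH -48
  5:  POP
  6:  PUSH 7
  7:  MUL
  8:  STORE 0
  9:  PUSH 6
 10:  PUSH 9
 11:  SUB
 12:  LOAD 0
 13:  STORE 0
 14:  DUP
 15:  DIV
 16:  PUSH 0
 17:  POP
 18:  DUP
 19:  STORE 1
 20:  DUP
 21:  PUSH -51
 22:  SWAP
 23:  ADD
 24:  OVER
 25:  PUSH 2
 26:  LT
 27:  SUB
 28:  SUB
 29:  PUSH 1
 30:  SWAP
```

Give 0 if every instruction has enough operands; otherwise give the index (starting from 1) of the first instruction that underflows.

PUSH -8   -8
POP       (empty)
PUSH -5   -5
PUSH -48  -5 -48
POP       -5
PUSH 7    -5 7
MUL       -35
STORE 0   (empty)
PUSH 6    6
PUSH 9    6 9
SUB       -3
LOAD 0    -3 -35
STORE 0   -3
DUP       -3 -3
DIV       1
PUSH 0    1 0
POP       1
DUP       1 1
STORE 1   1
DUP       1 1
PUSH -51  1 1 -51
SWAP      1 -51 1
ADD       1 -50
OVER      1 -50 1
PUSH 2    1 -50 1 2
LT        1 -50 1
SUB       1 -51
SUB       52
PUSH 1    52 1
SWAP      1 52

0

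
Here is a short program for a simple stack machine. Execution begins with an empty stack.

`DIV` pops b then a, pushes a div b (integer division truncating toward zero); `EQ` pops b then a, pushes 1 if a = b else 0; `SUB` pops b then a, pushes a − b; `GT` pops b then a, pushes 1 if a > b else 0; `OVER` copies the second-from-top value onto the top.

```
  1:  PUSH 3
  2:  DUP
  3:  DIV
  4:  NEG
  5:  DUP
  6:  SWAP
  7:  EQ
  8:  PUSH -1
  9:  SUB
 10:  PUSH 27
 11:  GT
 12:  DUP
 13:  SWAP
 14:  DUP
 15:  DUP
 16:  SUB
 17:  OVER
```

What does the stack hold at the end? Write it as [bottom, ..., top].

[0, 0, 0, 0]

PUSH 3   3
DUP      3 3
DIV      1
NEG      -1
DUP      -1 -1
SWAP     -1 -1
EQ       1
PUSH -1  1 -1
SUB      2
PUSH 27  2 27
GT       0
DUP      0 0
SWAP     0 0
DUP      0 0 0
DUP      0 0 0 0
SUB      0 0 0
OVER     0 0 0 0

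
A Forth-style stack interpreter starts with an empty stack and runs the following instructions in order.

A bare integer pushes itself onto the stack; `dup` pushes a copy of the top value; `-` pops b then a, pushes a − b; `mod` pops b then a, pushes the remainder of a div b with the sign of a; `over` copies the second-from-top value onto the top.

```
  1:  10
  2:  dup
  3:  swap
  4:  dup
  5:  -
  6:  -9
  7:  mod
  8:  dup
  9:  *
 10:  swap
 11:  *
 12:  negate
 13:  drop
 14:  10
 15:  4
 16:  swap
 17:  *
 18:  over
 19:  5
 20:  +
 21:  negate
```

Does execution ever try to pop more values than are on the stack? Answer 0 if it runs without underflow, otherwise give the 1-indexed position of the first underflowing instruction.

10     : 10
dup    : 10 10
swap   : 10 10
dup    : 10 10 10
-      : 10 0
-9     : 10 0 -9
mod    : 10 0
dup    : 10 0 0
*      : 10 0
swap   : 0 10
*      : 0
negate : 0
drop   : (empty)
10     : 10
4      : 10 4
swap   : 4 10
*      : 40
over  — needs 2 operands, stack has 1 → underflow

18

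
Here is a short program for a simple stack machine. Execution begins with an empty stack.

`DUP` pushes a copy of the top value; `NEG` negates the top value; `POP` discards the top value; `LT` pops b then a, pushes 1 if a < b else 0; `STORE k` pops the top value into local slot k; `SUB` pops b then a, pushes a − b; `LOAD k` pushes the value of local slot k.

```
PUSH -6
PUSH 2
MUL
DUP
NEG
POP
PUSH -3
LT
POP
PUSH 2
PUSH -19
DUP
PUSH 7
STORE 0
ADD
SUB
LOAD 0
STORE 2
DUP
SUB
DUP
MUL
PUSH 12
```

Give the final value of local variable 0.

PUSH -6   -6
PUSH 2    -6 2
MUL       -12
DUP       -12 -12
NEG       -12 12
POP       -12
PUSH -3   -12 -3
LT        1
POP       (empty)
PUSH 2    2
PUSH -19  2 -19
DUP       2 -19 -19
PUSH 7    2 -19 -19 7
STORE 0   2 -19 -19
ADD       2 -38
SUB       40
LOAD 0    40 7
STORE 2   40
DUP       40 40
SUB       0
DUP       0 0
MUL       0
PUSH 12   0 12

7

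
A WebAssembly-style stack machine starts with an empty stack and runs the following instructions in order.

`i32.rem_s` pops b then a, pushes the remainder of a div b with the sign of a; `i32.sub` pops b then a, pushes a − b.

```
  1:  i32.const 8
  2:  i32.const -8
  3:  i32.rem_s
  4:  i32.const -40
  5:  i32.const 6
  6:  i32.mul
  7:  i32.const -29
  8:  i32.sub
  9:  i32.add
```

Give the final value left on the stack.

-211

i32.const 8    8
i32.const -8   8 -8
i32.rem_s      0
i32.const -40  0 -40
i32.const 6    0 -40 6
i32.mul        0 -240
i32.const -29  0 -240 -29
i32.sub        0 -211
i32.add        -211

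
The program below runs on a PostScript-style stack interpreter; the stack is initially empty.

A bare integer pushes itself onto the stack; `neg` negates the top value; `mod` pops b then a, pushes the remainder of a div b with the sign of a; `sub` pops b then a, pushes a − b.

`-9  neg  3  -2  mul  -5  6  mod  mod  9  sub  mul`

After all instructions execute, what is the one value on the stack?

-90

-9   -9
neg  9
3    9 3
-2   9 3 -2
mul  9 -6
-5   9 -6 -5
6    9 -6 -5 6
mod  9 -6 -5
mod  9 -1
9    9 -1 9
sub  9 -10
mul  -90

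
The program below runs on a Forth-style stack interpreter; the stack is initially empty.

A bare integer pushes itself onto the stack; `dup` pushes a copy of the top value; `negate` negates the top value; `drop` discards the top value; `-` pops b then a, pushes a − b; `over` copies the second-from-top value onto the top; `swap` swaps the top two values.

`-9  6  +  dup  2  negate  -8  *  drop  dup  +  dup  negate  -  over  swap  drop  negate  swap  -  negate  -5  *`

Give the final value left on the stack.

-9     → -9
6      → -9 6
+      → -3
dup    → -3 -3
2      → -3 -3 2
negate → -3 -3 -2
-8     → -3 -3 -2 -8
*      → -3 -3 16
drop   → -3 -3
dup    → -3 -3 -3
+      → -3 -6
dup    → -3 -6 -6
negate → -3 -6 6
-      → -3 -12
over   → -3 -12 -3
swap   → -3 -3 -12
drop   → -3 -3
negate → -3 3
swap   → 3 -3
-      → 6
negate → -6
-5     → -6 -5
*      → 30

30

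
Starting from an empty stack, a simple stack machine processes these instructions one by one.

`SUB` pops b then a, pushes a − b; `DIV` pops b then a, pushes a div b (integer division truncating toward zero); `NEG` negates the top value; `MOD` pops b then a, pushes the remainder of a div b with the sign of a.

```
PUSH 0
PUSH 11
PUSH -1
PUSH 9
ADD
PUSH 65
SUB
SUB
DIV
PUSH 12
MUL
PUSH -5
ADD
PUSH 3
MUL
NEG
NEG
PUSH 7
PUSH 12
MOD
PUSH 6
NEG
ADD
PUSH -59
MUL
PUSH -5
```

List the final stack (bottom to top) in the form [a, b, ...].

PUSH 0    [0]
PUSH 11   [0, 11]
PUSH -1   [0, 11, -1]
PUSH 9    [0, 11, -1, 9]
ADD       [0, 11, 8]
PUSH 65   [0, 11, 8, 65]
SUB       [0, 11, -57]
SUB       [0, 68]
DIV       [0]
PUSH 12   [0, 12]
MUL       [0]
PUSH -5   [0, -5]
ADD       [-5]
PUSH 3    [-5, 3]
MUL       [-15]
NEG       [15]
NEG       [-15]
PUSH 7    [-15, 7]
PUSH 12   [-15, 7, 12]
MOD       [-15, 7]
PUSH 6    [-15, 7, 6]
NEG       [-15, 7, -6]
ADD       [-15, 1]
PUSH -59  [-15, 1, -59]
MUL       [-15, -59]
PUSH -5   [-15, -59, -5]

[-15, -59, -5]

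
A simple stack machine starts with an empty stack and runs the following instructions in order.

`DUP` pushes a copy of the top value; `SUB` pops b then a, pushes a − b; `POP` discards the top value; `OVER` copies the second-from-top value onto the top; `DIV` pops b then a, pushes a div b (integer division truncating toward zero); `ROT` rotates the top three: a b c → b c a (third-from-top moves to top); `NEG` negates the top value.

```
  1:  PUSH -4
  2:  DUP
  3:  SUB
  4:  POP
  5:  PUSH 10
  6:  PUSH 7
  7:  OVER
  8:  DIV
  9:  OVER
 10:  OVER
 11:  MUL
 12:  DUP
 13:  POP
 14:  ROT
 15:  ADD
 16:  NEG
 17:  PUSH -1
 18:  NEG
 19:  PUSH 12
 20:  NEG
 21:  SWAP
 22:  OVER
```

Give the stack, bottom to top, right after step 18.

[0, -10, 1]

PUSH -4 : -4
DUP     : -4 -4
SUB     : 0
POP     : (empty)
PUSH 10 : 10
PUSH 7  : 10 7
OVER    : 10 7 10
DIV     : 10 0
OVER    : 10 0 10
OVER    : 10 0 10 0
MUL     : 10 0 0
DUP     : 10 0 0 0
POP     : 10 0 0
ROT     : 0 0 10
ADD     : 0 10
NEG     : 0 -10
PUSH -1 : 0 -10 -1
NEG     : 0 -10 1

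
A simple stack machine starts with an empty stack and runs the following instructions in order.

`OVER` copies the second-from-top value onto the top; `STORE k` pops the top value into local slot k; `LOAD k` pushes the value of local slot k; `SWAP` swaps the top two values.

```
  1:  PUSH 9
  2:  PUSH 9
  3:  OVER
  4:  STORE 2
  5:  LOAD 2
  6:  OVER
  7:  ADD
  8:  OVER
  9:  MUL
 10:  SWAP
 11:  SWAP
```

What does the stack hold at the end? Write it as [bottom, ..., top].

PUSH 9  → 9
PUSH 9  → 9 9
OVER    → 9 9 9
STORE 2 → 9 9
LOAD 2  → 9 9 9
OVER    → 9 9 9 9
ADD     → 9 9 18
OVER    → 9 9 18 9
MUL     → 9 9 162
SWAP    → 9 162 9
SWAP    → 9 9 162

[9, 9, 162]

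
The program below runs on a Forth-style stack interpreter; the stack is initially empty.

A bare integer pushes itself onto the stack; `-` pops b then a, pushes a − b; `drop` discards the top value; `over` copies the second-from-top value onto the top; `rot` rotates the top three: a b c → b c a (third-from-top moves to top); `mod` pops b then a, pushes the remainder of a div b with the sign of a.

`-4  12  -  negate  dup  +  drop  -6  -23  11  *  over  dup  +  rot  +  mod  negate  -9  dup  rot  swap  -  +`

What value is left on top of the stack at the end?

1

-4     → -4
12     → -4 12
-      → -16
negate → 16
dup    → 16 16
+      → 32
drop   → (empty)
-6     → -6
-23    → -6 -23
11     → -6 -23 11
*      → -6 -253
over   → -6 -253 -6
dup    → -6 -253 -6 -6
+      → -6 -253 -12
rot    → -253 -12 -6
+      → -253 -18
mod    → -1
negate → 1
-9     → 1 -9
dup    → 1 -9 -9
rot    → -9 -9 1
swap   → -9 1 -9
-      → -9 10
+      → 1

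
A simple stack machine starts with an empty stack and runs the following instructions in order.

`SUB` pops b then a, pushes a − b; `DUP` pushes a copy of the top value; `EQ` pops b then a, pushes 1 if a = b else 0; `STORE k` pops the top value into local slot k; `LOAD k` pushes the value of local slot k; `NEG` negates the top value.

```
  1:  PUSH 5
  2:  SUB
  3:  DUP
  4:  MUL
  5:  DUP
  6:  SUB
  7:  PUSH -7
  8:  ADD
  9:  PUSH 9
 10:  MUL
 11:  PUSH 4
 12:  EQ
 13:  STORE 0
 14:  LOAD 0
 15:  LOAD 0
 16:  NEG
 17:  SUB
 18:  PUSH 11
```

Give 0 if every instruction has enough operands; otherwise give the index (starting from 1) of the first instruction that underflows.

PUSH 5 -> [5]
SUB  — needs 2 operands, stack has 1 → underflow

2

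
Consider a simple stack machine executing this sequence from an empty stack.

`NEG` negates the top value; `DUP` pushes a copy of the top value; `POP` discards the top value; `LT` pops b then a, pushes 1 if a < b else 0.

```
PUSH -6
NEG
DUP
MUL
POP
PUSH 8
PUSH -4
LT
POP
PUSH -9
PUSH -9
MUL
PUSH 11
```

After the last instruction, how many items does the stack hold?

PUSH -6  -6
NEG      6
DUP      6 6
MUL      36
POP      (empty)
PUSH 8   8
PUSH -4  8 -4
LT       0
POP      (empty)
PUSH -9  -9
PUSH -9  -9 -9
MUL      81
PUSH 11  81 11

2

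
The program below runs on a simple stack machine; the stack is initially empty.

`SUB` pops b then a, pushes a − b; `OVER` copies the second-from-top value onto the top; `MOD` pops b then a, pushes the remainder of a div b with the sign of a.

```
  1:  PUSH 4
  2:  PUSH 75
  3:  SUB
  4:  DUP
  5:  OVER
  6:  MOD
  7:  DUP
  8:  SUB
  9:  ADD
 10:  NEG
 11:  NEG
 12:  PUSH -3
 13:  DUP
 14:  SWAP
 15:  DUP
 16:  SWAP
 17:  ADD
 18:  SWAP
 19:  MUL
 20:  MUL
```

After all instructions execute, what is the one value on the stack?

-1278

PUSH 4  → [4]
PUSH 75 → [4, 75]
SUB     → [-71]
DUP     → [-71, -71]
OVER    → [-71, -71, -71]
MOD     → [-71, 0]
DUP     → [-71, 0, 0]
SUB     → [-71, 0]
ADD     → [-71]
NEG     → [71]
NEG     → [-71]
PUSH -3 → [-71, -3]
DUP     → [-71, -3, -3]
SWAP    → [-71, -3, -3]
DUP     → [-71, -3, -3, -3]
SWAP    → [-71, -3, -3, -3]
ADD     → [-71, -3, -6]
SWAP    → [-71, -6, -3]
MUL     → [-71, 18]
MUL     → [-1278]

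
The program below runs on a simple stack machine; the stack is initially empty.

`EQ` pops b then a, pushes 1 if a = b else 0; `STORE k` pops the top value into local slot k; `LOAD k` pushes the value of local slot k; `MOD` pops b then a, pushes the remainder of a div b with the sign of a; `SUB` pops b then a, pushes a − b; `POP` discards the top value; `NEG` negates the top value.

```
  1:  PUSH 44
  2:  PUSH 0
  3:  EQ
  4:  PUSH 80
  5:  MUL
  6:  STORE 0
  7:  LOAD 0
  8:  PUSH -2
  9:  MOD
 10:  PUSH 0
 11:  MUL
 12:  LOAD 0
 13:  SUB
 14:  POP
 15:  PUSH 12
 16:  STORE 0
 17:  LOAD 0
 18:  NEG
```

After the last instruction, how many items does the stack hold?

1

PUSH 44 : [44]
PUSH 0  : [44, 0]
EQ      : [0]
PUSH 80 : [0, 80]
MUL     : [0]
STORE 0 : []
LOAD 0  : [0]
PUSH -2 : [0, -2]
MOD     : [0]
PUSH 0  : [0, 0]
MUL     : [0]
LOAD 0  : [0, 0]
SUB     : [0]
POP     : []
PUSH 12 : [12]
STORE 0 : []
LOAD 0  : [12]
NEG     : [-12]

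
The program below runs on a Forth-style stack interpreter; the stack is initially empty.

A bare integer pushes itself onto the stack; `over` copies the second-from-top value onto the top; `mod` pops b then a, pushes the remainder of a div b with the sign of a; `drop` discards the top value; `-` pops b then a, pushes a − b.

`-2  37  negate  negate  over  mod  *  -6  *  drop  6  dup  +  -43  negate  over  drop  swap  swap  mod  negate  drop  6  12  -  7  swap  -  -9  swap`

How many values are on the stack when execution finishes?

-2      -2
37      -2 37
negate  -2 -37
negate  -2 37
over    -2 37 -2
mod     -2 1
*       -2
-6      -2 -6
*       12
drop    (empty)
6       6
dup     6 6
+       12
-43     12 -43
negate  12 43
over    12 43 12
drop    12 43
swap    43 12
swap    12 43
mod     12
negate  -12
drop    (empty)
6       6
12      6 12
-       -6
7       -6 7
swap    7 -6
-       13
-9      13 -9
swap    -9 13

2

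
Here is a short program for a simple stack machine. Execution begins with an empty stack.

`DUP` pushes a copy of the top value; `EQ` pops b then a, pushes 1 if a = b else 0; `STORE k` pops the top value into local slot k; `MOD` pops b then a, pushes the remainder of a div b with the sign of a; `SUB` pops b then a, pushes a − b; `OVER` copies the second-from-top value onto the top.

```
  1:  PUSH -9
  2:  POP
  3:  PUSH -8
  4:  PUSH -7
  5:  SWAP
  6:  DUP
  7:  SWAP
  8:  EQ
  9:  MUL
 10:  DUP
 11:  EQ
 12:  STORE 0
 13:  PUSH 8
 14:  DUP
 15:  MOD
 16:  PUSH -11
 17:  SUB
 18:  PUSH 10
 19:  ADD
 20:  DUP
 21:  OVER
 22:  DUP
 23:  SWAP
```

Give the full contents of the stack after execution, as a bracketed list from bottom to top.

[21, 21, 21, 21]

PUSH -9  : -9
POP      : (empty)
PUSH -8  : -8
PUSH -7  : -8 -7
SWAP     : -7 -8
DUP      : -7 -8 -8
SWAP     : -7 -8 -8
EQ       : -7 1
MUL      : -7
DUP      : -7 -7
EQ       : 1
STORE 0  : (empty)
PUSH 8   : 8
DUP      : 8 8
MOD      : 0
PUSH -11 : 0 -11
SUB      : 11
PUSH 10  : 11 10
ADD      : 21
DUP      : 21 21
OVER     : 21 21 21
DUP      : 21 21 21 21
SWAP     : 21 21 21 21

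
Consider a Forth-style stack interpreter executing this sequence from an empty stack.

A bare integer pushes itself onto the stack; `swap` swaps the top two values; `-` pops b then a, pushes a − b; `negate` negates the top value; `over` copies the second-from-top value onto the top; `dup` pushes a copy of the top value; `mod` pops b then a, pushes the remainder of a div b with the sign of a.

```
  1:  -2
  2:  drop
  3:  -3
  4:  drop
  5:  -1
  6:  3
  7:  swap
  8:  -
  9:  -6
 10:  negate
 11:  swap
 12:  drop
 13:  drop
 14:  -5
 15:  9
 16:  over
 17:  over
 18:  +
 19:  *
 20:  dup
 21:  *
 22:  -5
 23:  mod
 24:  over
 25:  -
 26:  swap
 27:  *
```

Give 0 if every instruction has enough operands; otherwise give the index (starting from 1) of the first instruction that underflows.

-2     → -2
drop   → (empty)
-3     → -3
drop   → (empty)
-1     → -1
3      → -1 3
swap   → 3 -1
-      → 4
-6     → 4 -6
negate → 4 6
swap   → 6 4
drop   → 6
drop   → (empty)
-5     → -5
9      → -5 9
over   → -5 9 -5
over   → -5 9 -5 9
+      → -5 9 4
*      → -5 36
dup    → -5 36 36
*      → -5 1296
-5     → -5 1296 -5
mod    → -5 1
over   → -5 1 -5
-      → -5 6
swap   → 6 -5
*      → -30

0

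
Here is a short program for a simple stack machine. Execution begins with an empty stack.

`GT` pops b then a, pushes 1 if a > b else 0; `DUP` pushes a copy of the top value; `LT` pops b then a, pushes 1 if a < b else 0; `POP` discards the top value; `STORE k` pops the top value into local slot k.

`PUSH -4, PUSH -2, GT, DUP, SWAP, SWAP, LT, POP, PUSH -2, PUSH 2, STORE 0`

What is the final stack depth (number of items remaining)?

1

PUSH -4 -> -4
PUSH -2 -> -4 -2
GT      -> 0
DUP     -> 0 0
SWAP    -> 0 0
SWAP    -> 0 0
LT      -> 0
POP     -> (empty)
PUSH -2 -> -2
PUSH 2  -> -2 2
STORE 0 -> -2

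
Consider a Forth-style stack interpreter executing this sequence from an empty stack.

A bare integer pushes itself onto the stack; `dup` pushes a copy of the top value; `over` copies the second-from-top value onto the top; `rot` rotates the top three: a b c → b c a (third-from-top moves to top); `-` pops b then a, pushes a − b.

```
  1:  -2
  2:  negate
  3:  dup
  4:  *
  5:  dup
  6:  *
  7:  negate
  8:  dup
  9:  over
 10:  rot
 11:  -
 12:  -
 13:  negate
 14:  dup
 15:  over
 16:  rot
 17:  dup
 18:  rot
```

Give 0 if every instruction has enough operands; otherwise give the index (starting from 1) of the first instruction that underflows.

-2     → -2
negate → 2
dup    → 2 2
*      → 4
dup    → 4 4
*      → 16
negate → -16
dup    → -16 -16
over   → -16 -16 -16
rot    → -16 -16 -16
-      → -16 0
-      → -16
negate → 16
dup    → 16 16
over   → 16 16 16
rot    → 16 16 16
dup    → 16 16 16 16
rot    → 16 16 16 16

0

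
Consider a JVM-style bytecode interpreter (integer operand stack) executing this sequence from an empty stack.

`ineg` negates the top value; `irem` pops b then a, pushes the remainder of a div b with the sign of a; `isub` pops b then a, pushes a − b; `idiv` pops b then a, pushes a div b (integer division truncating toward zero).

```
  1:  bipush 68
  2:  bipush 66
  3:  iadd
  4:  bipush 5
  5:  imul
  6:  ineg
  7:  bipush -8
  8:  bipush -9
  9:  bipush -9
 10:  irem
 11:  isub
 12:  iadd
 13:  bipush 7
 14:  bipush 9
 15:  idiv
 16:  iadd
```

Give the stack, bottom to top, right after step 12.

[-678]

bipush 68 → [68]
bipush 66 → [68, 66]
iadd      → [134]
bipush 5  → [134, 5]
imul      → [670]
ineg      → [-670]
bipush -8 → [-670, -8]
bipush -9 → [-670, -8, -9]
bipush -9 → [-670, -8, -9, -9]
irem      → [-670, -8, 0]
isub      → [-670, -8]
iadd      → [-678]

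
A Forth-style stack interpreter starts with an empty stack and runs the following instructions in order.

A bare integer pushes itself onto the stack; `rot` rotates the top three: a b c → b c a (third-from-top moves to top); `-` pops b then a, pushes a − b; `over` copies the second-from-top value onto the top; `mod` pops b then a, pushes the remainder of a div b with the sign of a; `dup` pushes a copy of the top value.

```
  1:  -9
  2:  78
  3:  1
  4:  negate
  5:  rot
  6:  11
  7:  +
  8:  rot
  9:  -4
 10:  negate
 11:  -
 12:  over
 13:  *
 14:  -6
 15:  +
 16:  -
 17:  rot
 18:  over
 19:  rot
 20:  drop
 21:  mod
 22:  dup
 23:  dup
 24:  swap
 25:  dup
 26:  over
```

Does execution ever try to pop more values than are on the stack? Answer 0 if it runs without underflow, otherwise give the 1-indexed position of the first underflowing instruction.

17

-9     : [-9]
78     : [-9, 78]
1      : [-9, 78, 1]
negate : [-9, 78, -1]
rot    : [78, -1, -9]
11     : [78, -1, -9, 11]
+      : [78, -1, 2]
rot    : [-1, 2, 78]
-4     : [-1, 2, 78, -4]
negate : [-1, 2, 78, 4]
-      : [-1, 2, 74]
over   : [-1, 2, 74, 2]
*      : [-1, 2, 148]
-6     : [-1, 2, 148, -6]
+      : [-1, 2, 142]
-      : [-1, -140]
rot  — needs 3 operands, stack has 2 → underflow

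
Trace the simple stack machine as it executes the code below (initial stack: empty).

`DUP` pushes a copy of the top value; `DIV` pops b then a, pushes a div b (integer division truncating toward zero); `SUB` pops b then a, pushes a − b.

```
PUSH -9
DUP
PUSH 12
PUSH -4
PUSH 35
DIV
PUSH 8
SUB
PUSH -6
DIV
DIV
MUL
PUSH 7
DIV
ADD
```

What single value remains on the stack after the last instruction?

PUSH -9 → -9
DUP     → -9 -9
PUSH 12 → -9 -9 12
PUSH -4 → -9 -9 12 -4
PUSH 35 → -9 -9 12 -4 35
DIV     → -9 -9 12 0
PUSH 8  → -9 -9 12 0 8
SUB     → -9 -9 12 -8
PUSH -6 → -9 -9 12 -8 -6
DIV     → -9 -9 12 1
DIV     → -9 -9 12
MUL     → -9 -108
PUSH 7  → -9 -108 7
DIV     → -9 -15
ADD     → -24

-24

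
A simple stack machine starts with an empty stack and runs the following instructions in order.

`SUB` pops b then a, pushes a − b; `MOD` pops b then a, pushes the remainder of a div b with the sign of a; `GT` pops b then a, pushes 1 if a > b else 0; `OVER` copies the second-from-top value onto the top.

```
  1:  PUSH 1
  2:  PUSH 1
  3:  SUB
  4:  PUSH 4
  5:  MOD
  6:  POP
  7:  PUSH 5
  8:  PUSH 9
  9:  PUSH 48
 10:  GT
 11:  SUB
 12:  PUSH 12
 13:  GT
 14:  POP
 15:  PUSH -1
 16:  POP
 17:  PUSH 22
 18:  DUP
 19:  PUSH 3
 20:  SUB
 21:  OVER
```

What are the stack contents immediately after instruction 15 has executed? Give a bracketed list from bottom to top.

[-1]

PUSH 1  -> [1]
PUSH 1  -> [1, 1]
SUB     -> [0]
PUSH 4  -> [0, 4]
MOD     -> [0]
POP     -> []
PUSH 5  -> [5]
PUSH 9  -> [5, 9]
PUSH 48 -> [5, 9, 48]
GT      -> [5, 0]
SUB     -> [5]
PUSH 12 -> [5, 12]
GT      -> [0]
POP     -> []
PUSH -1 -> [-1]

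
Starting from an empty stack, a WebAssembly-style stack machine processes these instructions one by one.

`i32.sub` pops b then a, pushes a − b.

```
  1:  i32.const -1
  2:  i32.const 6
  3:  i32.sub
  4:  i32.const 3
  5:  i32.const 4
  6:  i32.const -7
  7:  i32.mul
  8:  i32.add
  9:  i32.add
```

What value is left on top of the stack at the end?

i32.const -1 : [-1]
i32.const 6  : [-1, 6]
i32.sub      : [-7]
i32.const 3  : [-7, 3]
i32.const 4  : [-7, 3, 4]
i32.const -7 : [-7, 3, 4, -7]
i32.mul      : [-7, 3, -28]
i32.add      : [-7, -25]
i32.add      : [-32]

-32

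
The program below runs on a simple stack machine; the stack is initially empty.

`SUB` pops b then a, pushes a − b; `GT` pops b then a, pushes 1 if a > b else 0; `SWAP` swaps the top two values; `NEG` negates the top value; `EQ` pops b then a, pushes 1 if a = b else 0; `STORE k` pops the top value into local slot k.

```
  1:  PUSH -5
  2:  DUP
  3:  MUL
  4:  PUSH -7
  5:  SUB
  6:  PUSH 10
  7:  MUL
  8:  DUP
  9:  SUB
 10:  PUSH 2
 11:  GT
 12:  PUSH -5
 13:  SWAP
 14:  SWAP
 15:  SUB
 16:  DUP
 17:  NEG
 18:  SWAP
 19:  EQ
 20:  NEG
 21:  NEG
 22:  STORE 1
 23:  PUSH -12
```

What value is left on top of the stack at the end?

-12

PUSH -5  : -5
DUP      : -5 -5
MUL      : 25
PUSH -7  : 25 -7
SUB      : 32
PUSH 10  : 32 10
MUL      : 320
DUP      : 320 320
SUB      : 0
PUSH 2   : 0 2
GT       : 0
PUSH -5  : 0 -5
SWAP     : -5 0
SWAP     : 0 -5
SUB      : 5
DUP      : 5 5
NEG      : 5 -5
SWAP     : -5 5
EQ       : 0
NEG      : 0
NEG      : 0
STORE 1  : (empty)
PUSH -12 : -12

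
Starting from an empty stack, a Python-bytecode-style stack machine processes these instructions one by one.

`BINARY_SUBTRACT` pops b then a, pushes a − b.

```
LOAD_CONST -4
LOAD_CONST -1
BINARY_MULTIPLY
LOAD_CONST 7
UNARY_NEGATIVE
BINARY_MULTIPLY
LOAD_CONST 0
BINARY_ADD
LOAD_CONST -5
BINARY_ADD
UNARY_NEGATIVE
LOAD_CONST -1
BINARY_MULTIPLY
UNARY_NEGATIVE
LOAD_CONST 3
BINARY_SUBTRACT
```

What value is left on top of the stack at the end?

30

LOAD_CONST -4   -> [-4]
LOAD_CONST -1   -> [-4, -1]
BINARY_MULTIPLY -> [4]
LOAD_CONST 7    -> [4, 7]
UNARY_NEGATIVE  -> [4, -7]
BINARY_MULTIPLY -> [-28]
LOAD_CONST 0    -> [-28, 0]
BINARY_ADD      -> [-28]
LOAD_CONST -5   -> [-28, -5]
BINARY_ADD      -> [-33]
UNARY_NEGATIVE  -> [33]
LOAD_CONST -1   -> [33, -1]
BINARY_MULTIPLY -> [-33]
UNARY_NEGATIVE  -> [33]
LOAD_CONST 3    -> [33, 3]
BINARY_SUBTRACT -> [30]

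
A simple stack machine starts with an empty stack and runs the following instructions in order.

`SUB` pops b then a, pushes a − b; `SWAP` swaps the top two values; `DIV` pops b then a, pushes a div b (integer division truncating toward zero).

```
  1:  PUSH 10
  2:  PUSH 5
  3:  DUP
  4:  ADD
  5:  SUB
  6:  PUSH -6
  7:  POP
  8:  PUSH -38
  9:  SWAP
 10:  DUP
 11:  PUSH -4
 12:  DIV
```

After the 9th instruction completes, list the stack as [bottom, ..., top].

[-38, 0]

PUSH 10  → 10
PUSH 5   → 10 5
DUP      → 10 5 5
ADD      → 10 10
SUB      → 0
PUSH -6  → 0 -6
POP      → 0
PUSH -38 → 0 -38
SWAP     → -38 0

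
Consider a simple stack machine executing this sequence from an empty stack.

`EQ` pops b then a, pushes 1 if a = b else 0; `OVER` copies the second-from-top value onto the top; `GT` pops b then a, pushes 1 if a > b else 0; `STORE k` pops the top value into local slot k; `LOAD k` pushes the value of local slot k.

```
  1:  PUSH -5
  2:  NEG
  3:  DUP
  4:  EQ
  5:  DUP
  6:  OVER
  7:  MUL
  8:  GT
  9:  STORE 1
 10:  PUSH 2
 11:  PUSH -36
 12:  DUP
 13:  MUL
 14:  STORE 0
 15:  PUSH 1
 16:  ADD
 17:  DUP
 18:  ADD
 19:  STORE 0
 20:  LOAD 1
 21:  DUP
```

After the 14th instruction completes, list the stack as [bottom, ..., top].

[2]

PUSH -5   [-5]
NEG       [5]
DUP       [5, 5]
EQ        [1]
DUP       [1, 1]
OVER      [1, 1, 1]
MUL       [1, 1]
GT        [0]
STORE 1   []
PUSH 2    [2]
PUSH -36  [2, -36]
DUP       [2, -36, -36]
MUL       [2, 1296]
STORE 0   [2]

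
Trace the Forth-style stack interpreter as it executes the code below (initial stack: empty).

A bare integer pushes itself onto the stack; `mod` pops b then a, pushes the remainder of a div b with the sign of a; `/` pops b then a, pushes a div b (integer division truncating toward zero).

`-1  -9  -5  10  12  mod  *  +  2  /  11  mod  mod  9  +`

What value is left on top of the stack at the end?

-1  → -1
-9  → -1 -9
-5  → -1 -9 -5
10  → -1 -9 -5 10
12  → -1 -9 -5 10 12
mod → -1 -9 -5 10
*   → -1 -9 -50
+   → -1 -59
2   → -1 -59 2
/   → -1 -29
11  → -1 -29 11
mod → -1 -7
mod → -1
9   → -1 9
+   → 8

8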